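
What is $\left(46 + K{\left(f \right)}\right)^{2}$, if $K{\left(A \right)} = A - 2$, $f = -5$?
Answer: $1521$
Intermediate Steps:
$K{\left(A \right)} = -2 + A$
$\left(46 + K{\left(f \right)}\right)^{2} = \left(46 - 7\right)^{2} = 39^{2} = 1521$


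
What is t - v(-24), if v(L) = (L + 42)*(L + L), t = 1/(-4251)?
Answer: 3672863/4251 ≈ 864.00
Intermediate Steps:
t = -1/4251 ≈ -0.00023524
v(L) = 2*L*(42 + L) (v(L) = (42 + L)*(2*L) = 2*L*(42 + L))
t - v(-24) = -1/4251 - 2*(-24)*(42 - 24) = -1/4251 - 2*(-24)*18 = -1/4251 - 1*(-864) = -1/4251 + 864 = 3672863/4251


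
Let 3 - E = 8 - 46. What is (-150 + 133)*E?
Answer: -697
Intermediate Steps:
E = 41 (E = 3 - (8 - 46) = 3 - 1*(-38) = 3 + 38 = 41)
(-150 + 133)*E = (-150 + 133)*41 = -17*41 = -697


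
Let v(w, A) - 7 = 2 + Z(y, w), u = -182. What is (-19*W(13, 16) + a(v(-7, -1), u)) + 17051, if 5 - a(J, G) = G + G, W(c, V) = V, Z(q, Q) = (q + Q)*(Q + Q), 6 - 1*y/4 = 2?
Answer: 17116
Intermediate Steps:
y = 16 (y = 24 - 4*2 = 24 - 8 = 16)
Z(q, Q) = 2*Q*(Q + q) (Z(q, Q) = (Q + q)*(2*Q) = 2*Q*(Q + q))
v(w, A) = 9 + 2*w*(16 + w) (v(w, A) = 7 + (2 + 2*w*(w + 16)) = 7 + (2 + 2*w*(16 + w)) = 9 + 2*w*(16 + w))
a(J, G) = 5 - 2*G (a(J, G) = 5 - (G + G) = 5 - 2*G)
(-19*W(13, 16) + a(v(-7, -1), u)) + 17051 = (-19*16 + (5 - 2*(-182))) + 17051 = (-304 + (5 + 364)) + 17051 = (-304 + 369) + 17051 = 65 + 17051 = 17116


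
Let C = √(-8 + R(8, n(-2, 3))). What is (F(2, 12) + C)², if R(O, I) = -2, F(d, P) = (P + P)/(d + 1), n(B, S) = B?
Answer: (8 + I*√10)² ≈ 54.0 + 50.596*I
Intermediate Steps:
F(d, P) = 2*P/(1 + d) (F(d, P) = (2*P)/(1 + d) = 2*P/(1 + d))
C = I*√10 (C = √(-8 - 2) = √(-10) = I*√10 ≈ 3.1623*I)
(F(2, 12) + C)² = (2*12/(1 + 2) + I*√10)² = (2*12/3 + I*√10)² = (2*12*(⅓) + I*√10)² = (8 + I*√10)²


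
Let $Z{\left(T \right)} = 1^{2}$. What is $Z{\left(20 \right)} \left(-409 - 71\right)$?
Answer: $-480$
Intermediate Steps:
$Z{\left(T \right)} = 1$
$Z{\left(20 \right)} \left(-409 - 71\right) = 1 \left(-409 - 71\right) = 1 \left(-480\right) = -480$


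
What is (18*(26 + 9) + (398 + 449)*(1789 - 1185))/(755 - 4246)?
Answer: -512218/3491 ≈ -146.73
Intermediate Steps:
(18*(26 + 9) + (398 + 449)*(1789 - 1185))/(755 - 4246) = (18*35 + 847*604)/(-3491) = (630 + 511588)*(-1/3491) = 512218*(-1/3491) = -512218/3491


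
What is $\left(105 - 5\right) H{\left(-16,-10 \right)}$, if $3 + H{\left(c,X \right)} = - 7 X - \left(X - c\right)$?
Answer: $6100$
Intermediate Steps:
$H{\left(c,X \right)} = -3 + c - 8 X$ ($H{\left(c,X \right)} = -3 - \left(- c + 8 X\right) = -3 + c - 8 X$)
$\left(105 - 5\right) H{\left(-16,-10 \right)} = \left(105 - 5\right) \left(-3 - 16 - -80\right) = 100 \left(-3 - 16 + 80\right) = 100 \cdot 61 = 6100$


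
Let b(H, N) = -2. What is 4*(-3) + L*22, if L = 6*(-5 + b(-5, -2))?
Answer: -936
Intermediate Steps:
L = -42 (L = 6*(-5 - 2) = 6*(-7) = -42)
4*(-3) + L*22 = 4*(-3) - 42*22 = -12 - 924 = -936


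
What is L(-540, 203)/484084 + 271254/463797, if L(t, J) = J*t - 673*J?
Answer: 5701603951/74838902316 ≈ 0.076185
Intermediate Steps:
L(t, J) = -673*J + J*t
L(-540, 203)/484084 + 271254/463797 = (203*(-673 - 540))/484084 + 271254/463797 = (203*(-1213))*(1/484084) + 271254*(1/463797) = -246239*1/484084 + 90418/154599 = -246239/484084 + 90418/154599 = 5701603951/74838902316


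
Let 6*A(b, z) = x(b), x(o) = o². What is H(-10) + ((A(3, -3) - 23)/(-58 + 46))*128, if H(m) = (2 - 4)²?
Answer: 700/3 ≈ 233.33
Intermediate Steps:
A(b, z) = b²/6
H(m) = 4 (H(m) = (-2)² = 4)
H(-10) + ((A(3, -3) - 23)/(-58 + 46))*128 = 4 + (((⅙)*3² - 23)/(-58 + 46))*128 = 4 + (((⅙)*9 - 23)/(-12))*128 = 4 + ((3/2 - 23)*(-1/12))*128 = 4 - 43/2*(-1/12)*128 = 4 + (43/24)*128 = 4 + 688/3 = 700/3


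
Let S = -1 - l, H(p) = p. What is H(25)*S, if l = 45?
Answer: -1150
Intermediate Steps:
S = -46 (S = -1 - 1*45 = -1 - 45 = -46)
H(25)*S = 25*(-46) = -1150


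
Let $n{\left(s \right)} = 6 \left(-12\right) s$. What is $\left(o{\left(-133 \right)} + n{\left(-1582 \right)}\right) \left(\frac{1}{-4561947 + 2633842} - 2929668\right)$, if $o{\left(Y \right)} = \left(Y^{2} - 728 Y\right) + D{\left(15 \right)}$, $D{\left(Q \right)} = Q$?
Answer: $- \frac{1290345556012416912}{1928105} \approx -6.6923 \cdot 10^{11}$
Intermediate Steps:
$n{\left(s \right)} = - 72 s$
$o{\left(Y \right)} = 15 + Y^{2} - 728 Y$ ($o{\left(Y \right)} = \left(Y^{2} - 728 Y\right) + 15 = 15 + Y^{2} - 728 Y$)
$\left(o{\left(-133 \right)} + n{\left(-1582 \right)}\right) \left(\frac{1}{-4561947 + 2633842} - 2929668\right) = \left(\left(15 + \left(-133\right)^{2} - -96824\right) - -113904\right) \left(\frac{1}{-4561947 + 2633842} - 2929668\right) = \left(\left(15 + 17689 + 96824\right) + 113904\right) \left(\frac{1}{-1928105} - 2929668\right) = \left(114528 + 113904\right) \left(- \frac{1}{1928105} - 2929668\right) = 228432 \left(- \frac{5648707519141}{1928105}\right) = - \frac{1290345556012416912}{1928105}$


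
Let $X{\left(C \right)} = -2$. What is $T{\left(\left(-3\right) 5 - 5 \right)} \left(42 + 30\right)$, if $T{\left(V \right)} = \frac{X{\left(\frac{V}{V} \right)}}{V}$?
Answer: $\frac{36}{5} \approx 7.2$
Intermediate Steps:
$T{\left(V \right)} = - \frac{2}{V}$
$T{\left(\left(-3\right) 5 - 5 \right)} \left(42 + 30\right) = - \frac{2}{\left(-3\right) 5 - 5} \left(42 + 30\right) = - \frac{2}{-15 - 5} \cdot 72 = - \frac{2}{-20} \cdot 72 = \left(-2\right) \left(- \frac{1}{20}\right) 72 = \frac{1}{10} \cdot 72 = \frac{36}{5}$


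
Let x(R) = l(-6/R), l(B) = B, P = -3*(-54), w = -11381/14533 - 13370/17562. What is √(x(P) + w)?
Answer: I*√231791557539398205/382842819 ≈ 1.2576*I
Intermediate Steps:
w = -197089666/127614273 (w = -11381*1/14533 - 13370*1/17562 = -11381/14533 - 6685/8781 = -197089666/127614273 ≈ -1.5444)
P = 162
x(R) = -6/R
√(x(P) + w) = √(-6/162 - 197089666/127614273) = √(-6*1/162 - 197089666/127614273) = √(-1/27 - 197089666/127614273) = √(-1816345085/1148528457) = I*√231791557539398205/382842819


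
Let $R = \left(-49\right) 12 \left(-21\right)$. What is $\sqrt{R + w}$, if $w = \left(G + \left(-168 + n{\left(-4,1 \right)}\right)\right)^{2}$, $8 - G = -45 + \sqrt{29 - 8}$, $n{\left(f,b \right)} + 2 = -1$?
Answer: $\sqrt{26293 + 236 \sqrt{21}} \approx 165.45$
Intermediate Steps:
$n{\left(f,b \right)} = -3$ ($n{\left(f,b \right)} = -2 - 1 = -3$)
$G = 53 - \sqrt{21}$ ($G = 8 - \left(-45 + \sqrt{29 - 8}\right) = 8 - \left(-45 + \sqrt{21}\right) = 8 + \left(45 - \sqrt{21}\right) = 53 - \sqrt{21} \approx 48.417$)
$R = 12348$ ($R = \left(-588\right) \left(-21\right) = 12348$)
$w = \left(-118 - \sqrt{21}\right)^{2}$ ($w = \left(\left(53 - \sqrt{21}\right) - 171\right)^{2} = \left(-118 - \sqrt{21}\right)^{2} \approx 15026.0$)
$\sqrt{R + w} = \sqrt{12348 + \left(118 + \sqrt{21}\right)^{2}}$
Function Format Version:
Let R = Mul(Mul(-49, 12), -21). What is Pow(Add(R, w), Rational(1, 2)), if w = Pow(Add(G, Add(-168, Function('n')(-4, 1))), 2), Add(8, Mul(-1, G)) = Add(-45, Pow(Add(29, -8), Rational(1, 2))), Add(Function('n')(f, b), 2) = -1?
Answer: Pow(Add(26293, Mul(236, Pow(21, Rational(1, 2)))), Rational(1, 2)) ≈ 165.45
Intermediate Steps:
Function('n')(f, b) = -3 (Function('n')(f, b) = Add(-2, -1) = -3)
G = Add(53, Mul(-1, Pow(21, Rational(1, 2)))) (G = Add(8, Mul(-1, Add(-45, Pow(Add(29, -8), Rational(1, 2))))) = Add(8, Mul(-1, Add(-45, Pow(21, Rational(1, 2))))) = Add(8, Add(45, Mul(-1, Pow(21, Rational(1, 2))))) = Add(53, Mul(-1, Pow(21, Rational(1, 2)))) ≈ 48.417)
R = 12348 (R = Mul(-588, -21) = 12348)
w = Pow(Add(-118, Mul(-1, Pow(21, Rational(1, 2)))), 2) (w = Pow(Add(Add(53, Mul(-1, Pow(21, Rational(1, 2)))), Add(-168, -3)), 2) = Pow(Add(Add(53, Mul(-1, Pow(21, Rational(1, 2)))), -171), 2) = Pow(Add(-118, Mul(-1, Pow(21, Rational(1, 2)))), 2) ≈ 15026.)
Pow(Add(R, w), Rational(1, 2)) = Pow(Add(12348, Pow(Add(118, Pow(21, Rational(1, 2))), 2)), Rational(1, 2))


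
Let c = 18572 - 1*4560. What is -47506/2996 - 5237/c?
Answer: -170336031/10494988 ≈ -16.230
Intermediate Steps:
c = 14012 (c = 18572 - 4560 = 14012)
-47506/2996 - 5237/c = -47506/2996 - 5237/14012 = -47506*1/2996 - 5237*1/14012 = -23753/1498 - 5237/14012 = -170336031/10494988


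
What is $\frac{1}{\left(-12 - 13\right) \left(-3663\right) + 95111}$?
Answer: $\frac{1}{186686} \approx 5.3566 \cdot 10^{-6}$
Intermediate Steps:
$\frac{1}{\left(-12 - 13\right) \left(-3663\right) + 95111} = \frac{1}{\left(-25\right) \left(-3663\right) + 95111} = \frac{1}{91575 + 95111} = \frac{1}{186686}$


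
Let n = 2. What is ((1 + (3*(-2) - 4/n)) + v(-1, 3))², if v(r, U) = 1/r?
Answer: 64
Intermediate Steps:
((1 + (3*(-2) - 4/n)) + v(-1, 3))² = ((1 + (3*(-2) - 4/2)) + 1/(-1))² = ((1 + (-6 - 4*½)) - 1)² = ((1 + (-6 - 2)) - 1)² = ((1 - 8) - 1)² = (-7 - 1)² = (-8)² = 64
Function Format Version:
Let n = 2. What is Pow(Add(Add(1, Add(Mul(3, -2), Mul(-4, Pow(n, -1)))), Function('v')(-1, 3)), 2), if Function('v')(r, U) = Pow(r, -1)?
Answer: 64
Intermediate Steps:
Pow(Add(Add(1, Add(Mul(3, -2), Mul(-4, Pow(n, -1)))), Function('v')(-1, 3)), 2) = Pow(Add(Add(1, Add(Mul(3, -2), Mul(-4, Pow(2, -1)))), Pow(-1, -1)), 2) = Pow(Add(Add(1, Add(-6, Mul(-4, Rational(1, 2)))), -1), 2) = Pow(Add(Add(1, Add(-6, -2)), -1), 2) = Pow(Add(Add(1, -8), -1), 2) = Pow(Add(-7, -1), 2) = Pow(-8, 2) = 64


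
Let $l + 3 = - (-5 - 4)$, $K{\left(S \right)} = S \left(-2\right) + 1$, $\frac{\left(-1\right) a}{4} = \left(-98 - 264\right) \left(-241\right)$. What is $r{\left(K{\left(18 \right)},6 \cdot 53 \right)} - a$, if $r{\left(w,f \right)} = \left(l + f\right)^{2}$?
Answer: $453944$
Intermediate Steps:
$a = -348968$ ($a = - 4 \left(-98 - 264\right) \left(-241\right) = - 4 \left(\left(-362\right) \left(-241\right)\right) = \left(-4\right) 87242 = -348968$)
$K{\left(S \right)} = 1 - 2 S$ ($K{\left(S \right)} = - 2 S + 1 = 1 - 2 S$)
$l = 6$ ($l = -3 - \left(-5 - 4\right) = -3 - -9 = -3 + 9 = 6$)
$r{\left(w,f \right)} = \left(6 + f\right)^{2}$
$r{\left(K{\left(18 \right)},6 \cdot 53 \right)} - a = \left(6 + 6 \cdot 53\right)^{2} - -348968 = \left(6 + 318\right)^{2} + 348968 = 324^{2} + 348968 = 104976 + 348968 = 453944$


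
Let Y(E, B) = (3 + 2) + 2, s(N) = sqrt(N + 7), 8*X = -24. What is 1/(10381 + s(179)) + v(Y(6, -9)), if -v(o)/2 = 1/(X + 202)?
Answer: -213464131/21445230025 - sqrt(186)/107764975 ≈ -0.0099541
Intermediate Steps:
X = -3 (X = (1/8)*(-24) = -3)
s(N) = sqrt(7 + N)
Y(E, B) = 7 (Y(E, B) = 5 + 2 = 7)
v(o) = -2/199 (v(o) = -2/(-3 + 202) = -2/199)
1/(10381 + s(179)) + v(Y(6, -9)) = 1/(10381 + sqrt(7 + 179)) - 2/199 = 1/(10381 + sqrt(186)) - 2/199 = -2/199 + 1/(10381 + sqrt(186))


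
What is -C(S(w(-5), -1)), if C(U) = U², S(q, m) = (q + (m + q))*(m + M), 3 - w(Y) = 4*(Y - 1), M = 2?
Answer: -2809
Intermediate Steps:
w(Y) = 7 - 4*Y (w(Y) = 3 - 4*(Y - 1) = 3 - 4*(-1 + Y) = 3 - (-4 + 4*Y) = 3 + (4 - 4*Y) = 7 - 4*Y)
S(q, m) = (2 + m)*(m + 2*q) (S(q, m) = (q + (m + q))*(m + 2) = (m + 2*q)*(2 + m) = (2 + m)*(m + 2*q))
-C(S(w(-5), -1)) = -((-1)² + 2*(-1) + 4*(7 - 4*(-5)) + 2*(-1)*(7 - 4*(-5)))² = -(1 - 2 + 4*(7 + 20) + 2*(-1)*(7 + 20))² = -(1 - 2 + 4*27 + 2*(-1)*27)² = -(1 - 2 + 108 - 54)² = -1*53² = -1*2809 = -2809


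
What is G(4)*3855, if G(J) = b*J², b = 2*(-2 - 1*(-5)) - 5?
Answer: 61680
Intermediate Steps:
b = 1 (b = 2*(-2 + 5) - 5 = 2*3 - 5 = 6 - 5 = 1)
G(J) = J² (G(J) = 1*J² = J²)
G(4)*3855 = 4²*3855 = 16*3855 = 61680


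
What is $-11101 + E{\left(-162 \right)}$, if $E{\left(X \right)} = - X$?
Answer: $-10939$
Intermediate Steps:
$-11101 + E{\left(-162 \right)} = -11101 - -162 = -11101 + 162 = -10939$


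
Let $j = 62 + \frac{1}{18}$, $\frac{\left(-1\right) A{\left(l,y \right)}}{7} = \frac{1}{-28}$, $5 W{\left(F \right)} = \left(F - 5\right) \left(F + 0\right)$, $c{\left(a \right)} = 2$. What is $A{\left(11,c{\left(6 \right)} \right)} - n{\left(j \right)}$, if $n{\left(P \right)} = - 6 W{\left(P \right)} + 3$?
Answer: $\frac{2292833}{540} \approx 4246.0$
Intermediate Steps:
$W{\left(F \right)} = \frac{F \left(-5 + F\right)}{5}$ ($W{\left(F \right)} = \frac{\left(F - 5\right) \left(F + 0\right)}{5} = \frac{\left(-5 + F\right) F}{5} = \frac{F \left(-5 + F\right)}{5}$)
$A{\left(l,y \right)} = \frac{1}{4}$ ($A{\left(l,y \right)} = - \frac{7}{-28} = \left(-7\right) \left(- \frac{1}{28}\right) = \frac{1}{4}$)
$j = \frac{1117}{18}$ ($j = 62 + \frac{1}{18} = \frac{1117}{18} \approx 62.056$)
$n{\left(P \right)} = 3 - \frac{6 P \left(-5 + P\right)}{5}$ ($n{\left(P \right)} = - 6 \frac{P \left(-5 + P\right)}{5} + 3 = - \frac{6 P \left(-5 + P\right)}{5} + 3 = 3 - \frac{6 P \left(-5 + P\right)}{5}$)
$A{\left(11,c{\left(6 \right)} \right)} - n{\left(j \right)} = \frac{1}{4} - \left(3 - \frac{1117 \left(-5 + \frac{1117}{18}\right)}{15}\right) = \frac{1}{4} - \left(3 - \frac{1117}{15} \cdot \frac{1027}{18}\right) = \frac{1}{4} - \left(3 - \frac{1147159}{270}\right) = \frac{1}{4} - - \frac{1146349}{270} = \frac{1}{4} + \frac{1146349}{270} = \frac{2292833}{540}$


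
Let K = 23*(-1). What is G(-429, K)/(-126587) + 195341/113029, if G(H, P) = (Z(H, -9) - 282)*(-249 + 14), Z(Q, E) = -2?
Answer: 17184075707/14308002023 ≈ 1.2010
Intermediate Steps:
K = -23
G(H, P) = 66740 (G(H, P) = (-2 - 282)*(-249 + 14) = -284*(-235) = 66740)
G(-429, K)/(-126587) + 195341/113029 = 66740/(-126587) + 195341/113029 = 66740*(-1/126587) + 195341*(1/113029) = -66740/126587 + 195341/113029 = 17184075707/14308002023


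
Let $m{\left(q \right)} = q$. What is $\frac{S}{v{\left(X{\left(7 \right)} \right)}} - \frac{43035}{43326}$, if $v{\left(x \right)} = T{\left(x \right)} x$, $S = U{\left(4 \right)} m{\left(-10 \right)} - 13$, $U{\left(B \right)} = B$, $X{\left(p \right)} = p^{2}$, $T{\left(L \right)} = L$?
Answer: $- \frac{35207771}{34675242} \approx -1.0154$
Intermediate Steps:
$S = -53$ ($S = 4 \left(-10\right) - 13 = -40 - 13 = -53$)
$v{\left(x \right)} = x^{2}$ ($v{\left(x \right)} = x x = x^{2}$)
$\frac{S}{v{\left(X{\left(7 \right)} \right)}} - \frac{43035}{43326} = - \frac{53}{\left(7^{2}\right)^{2}} - \frac{43035}{43326} = - \frac{53}{49^{2}} - \frac{14345}{14442} = - \frac{53}{2401} - \frac{14345}{14442} = - \frac{35207771}{34675242}$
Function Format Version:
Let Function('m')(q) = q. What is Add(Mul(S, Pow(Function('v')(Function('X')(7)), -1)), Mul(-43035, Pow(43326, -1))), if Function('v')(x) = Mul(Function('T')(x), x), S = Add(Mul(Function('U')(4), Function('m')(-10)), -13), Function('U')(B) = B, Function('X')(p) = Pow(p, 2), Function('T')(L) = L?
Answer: Rational(-35207771, 34675242) ≈ -1.0154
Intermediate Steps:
S = -53 (S = Add(Mul(4, -10), -13) = Add(-40, -13) = -53)
Function('v')(x) = Pow(x, 2) (Function('v')(x) = Mul(x, x) = Pow(x, 2))
Add(Mul(S, Pow(Function('v')(Function('X')(7)), -1)), Mul(-43035, Pow(43326, -1))) = Add(Mul(-53, Pow(Pow(Pow(7, 2), 2), -1)), Mul(-43035, Pow(43326, -1))) = Add(Mul(-53, Pow(Pow(49, 2), -1)), Mul(-43035, Rational(1, 43326))) = Add(Mul(-53, Pow(2401, -1)), Rational(-14345, 14442)) = Add(Mul(-53, Rational(1, 2401)), Rational(-14345, 14442)) = Add(Rational(-53, 2401), Rational(-14345, 14442)) = Rational(-35207771, 34675242)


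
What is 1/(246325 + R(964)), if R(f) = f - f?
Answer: 1/246325 ≈ 4.0597e-6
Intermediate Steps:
R(f) = 0
1/(246325 + R(964)) = 1/(246325 + 0) = 1/246325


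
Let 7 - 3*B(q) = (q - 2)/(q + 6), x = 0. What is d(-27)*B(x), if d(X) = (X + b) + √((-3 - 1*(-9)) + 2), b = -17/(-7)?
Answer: -3784/63 + 44*√2/9 ≈ -53.150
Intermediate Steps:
B(q) = 7/3 - (-2 + q)/(3*(6 + q)) (B(q) = 7/3 - (q - 2)/(3*(q + 6)) = 7/3 - (-2 + q)/(3*(6 + q)))
b = 17/7 (b = -17*(-⅐) = 17/7 ≈ 2.4286)
d(X) = 17/7 + X + 2*√2 (d(X) = (X + 17/7) + √((-3 - 1*(-9)) + 2) = (17/7 + X) + √((-3 + 9) + 2) = (17/7 + X) + √(6 + 2) = (17/7 + X) + √8 = (17/7 + X) + 2*√2 = 17/7 + X + 2*√2)
d(-27)*B(x) = (17/7 - 27 + 2*√2)*(2*(22 + 3*0)/(3*(6 + 0))) = (-172/7 + 2*√2)*((⅔)*(22 + 0)/6) = (-172/7 + 2*√2)*((⅔)*(⅙)*22) = (-172/7 + 2*√2)*(22/9) = -3784/63 + 44*√2/9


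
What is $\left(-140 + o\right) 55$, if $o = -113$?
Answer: $-13915$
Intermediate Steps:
$\left(-140 + o\right) 55 = \left(-140 - 113\right) 55 = \left(-253\right) 55 = -13915$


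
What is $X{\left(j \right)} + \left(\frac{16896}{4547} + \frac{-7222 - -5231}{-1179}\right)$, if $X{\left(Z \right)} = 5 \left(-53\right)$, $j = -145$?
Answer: $- \frac{1391668484}{5360913} \approx -259.6$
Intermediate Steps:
$X{\left(Z \right)} = -265$
$X{\left(j \right)} + \left(\frac{16896}{4547} + \frac{-7222 - -5231}{-1179}\right) = -265 + \left(\frac{16896}{4547} + \frac{-7222 - -5231}{-1179}\right) = -265 + \left(16896 \cdot \frac{1}{4547} + \left(-7222 + 5231\right) \left(- \frac{1}{1179}\right)\right) = -265 + \left(\frac{16896}{4547} - - \frac{1991}{1179}\right) = -265 + \left(\frac{16896}{4547} + \frac{1991}{1179}\right) = -265 + \frac{28973461}{5360913} = - \frac{1391668484}{5360913}$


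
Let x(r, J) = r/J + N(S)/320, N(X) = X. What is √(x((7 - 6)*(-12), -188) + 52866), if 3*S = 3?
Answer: √186849827045/1880 ≈ 229.93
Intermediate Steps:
S = 1 (S = (⅓)*3 = 1)
x(r, J) = 1/320 + r/J (x(r, J) = r/J + 1/320 = 1/320 + r/J)
√(x((7 - 6)*(-12), -188) + 52866) = √(((7 - 6)*(-12) + (1/320)*(-188))/(-188) + 52866) = √(-(1*(-12) - 47/80)/188 + 52866) = √(-(-12 - 47/80)/188 + 52866) = √(-1/188*(-1007/80) + 52866) = √(1007/15040 + 52866) = √(795105647/15040) = √186849827045/1880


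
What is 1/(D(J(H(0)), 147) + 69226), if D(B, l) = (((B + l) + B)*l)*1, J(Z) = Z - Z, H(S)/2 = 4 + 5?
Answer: 1/90835 ≈ 1.1009e-5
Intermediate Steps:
H(S) = 18 (H(S) = 2*(4 + 5) = 2*9 = 18)
J(Z) = 0
D(B, l) = l*(l + 2*B) (D(B, l) = ((l + 2*B)*l)*1 = (l*(l + 2*B))*1 = l*(l + 2*B))
1/(D(J(H(0)), 147) + 69226) = 1/(147*(147 + 2*0) + 69226) = 1/(147*(147 + 0) + 69226) = 1/(147*147 + 69226) = 1/(21609 + 69226) = 1/90835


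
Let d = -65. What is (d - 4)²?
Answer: 4761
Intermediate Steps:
(d - 4)² = (-65 - 4)² = (-69)² = 4761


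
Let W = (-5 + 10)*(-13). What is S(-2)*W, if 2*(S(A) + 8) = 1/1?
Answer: 975/2 ≈ 487.50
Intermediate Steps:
S(A) = -15/2 (S(A) = -8 + (1/1)/2 = -8 + (1*1)/2 = -8 + (1/2)*1 = -8 + 1/2 = -15/2)
W = -65 (W = 5*(-13) = -65)
S(-2)*W = -15/2*(-65) = 975/2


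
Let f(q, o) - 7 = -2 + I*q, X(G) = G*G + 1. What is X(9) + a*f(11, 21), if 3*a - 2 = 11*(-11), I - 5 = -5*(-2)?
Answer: -19984/3 ≈ -6661.3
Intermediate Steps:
I = 15 (I = 5 - 5*(-2) = 5 + 10 = 15)
a = -119/3 (a = ⅔ + (11*(-11))/3 = ⅔ + (⅓)*(-121) = ⅔ - 121/3 = -119/3 ≈ -39.667)
X(G) = 1 + G² (X(G) = G² + 1 = 1 + G²)
f(q, o) = 5 + 15*q (f(q, o) = 7 + (-2 + 15*q) = 5 + 15*q)
X(9) + a*f(11, 21) = (1 + 9²) - 119*(5 + 15*11)/3 = (1 + 81) - 119*(5 + 165)/3 = 82 - 119/3*170 = 82 - 20230/3 = -19984/3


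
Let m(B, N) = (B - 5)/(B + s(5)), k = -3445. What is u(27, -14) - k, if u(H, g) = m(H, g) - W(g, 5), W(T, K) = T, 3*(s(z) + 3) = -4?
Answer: 117639/34 ≈ 3460.0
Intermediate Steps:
s(z) = -13/3 (s(z) = -3 + (⅓)*(-4) = -3 - 4/3 = -13/3)
m(B, N) = (-5 + B)/(-13/3 + B) (m(B, N) = (B - 5)/(B - 13/3) = (-5 + B)/(-13/3 + B))
u(H, g) = -g + 3*(-5 + H)/(-13 + 3*H) (u(H, g) = 3*(-5 + H)/(-13 + 3*H) - g = -g + 3*(-5 + H)/(-13 + 3*H))
u(27, -14) - k = (-1*(-14) + (-5 + 27)/(-13/3 + 27)) - 1*(-3445) = (14 + 22/(68/3)) + 3445 = (14 + (3/68)*22) + 3445 = (14 + 33/34) + 3445 = 509/34 + 3445 = 117639/34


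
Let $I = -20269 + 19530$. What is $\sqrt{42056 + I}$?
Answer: $\sqrt{41317} \approx 203.27$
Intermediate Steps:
$I = -739$
$\sqrt{42056 + I} = \sqrt{42056 - 739} = \sqrt{41317}$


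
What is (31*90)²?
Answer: 7784100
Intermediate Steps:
(31*90)² = 2790² = 7784100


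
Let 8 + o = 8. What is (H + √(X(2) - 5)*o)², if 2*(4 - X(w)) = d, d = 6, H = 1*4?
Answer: 16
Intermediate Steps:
o = 0 (o = -8 + 8 = 0)
H = 4
X(w) = 1 (X(w) = 4 - ½*6 = 4 - 3 = 1)
(H + √(X(2) - 5)*o)² = (4 + √(1 - 5)*0)² = (4 + √(-4)*0)² = (4 + (2*I)*0)² = (4 + 0)² = 4² = 16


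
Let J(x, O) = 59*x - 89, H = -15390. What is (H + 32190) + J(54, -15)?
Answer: 19897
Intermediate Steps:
J(x, O) = -89 + 59*x
(H + 32190) + J(54, -15) = (-15390 + 32190) + (-89 + 59*54) = 16800 + (-89 + 3186) = 16800 + 3097 = 19897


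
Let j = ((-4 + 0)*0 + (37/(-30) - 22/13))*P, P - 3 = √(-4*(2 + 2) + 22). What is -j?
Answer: 1141/130 + 1141*√6/390 ≈ 15.943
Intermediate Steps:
P = 3 + √6 (P = 3 + √(-4*(2 + 2) + 22) = 3 + √(-4*4 + 22) = 3 + √(-16 + 22) = 3 + √6 ≈ 5.4495)
j = -1141/130 - 1141*√6/390 (j = ((-4 + 0)*0 + (37/(-30) - 22/13))*(3 + √6) = (-4*0 + (37*(-1/30) - 22*1/13))*(3 + √6) = (0 + (-37/30 - 22/13))*(3 + √6) = (0 - 1141/390)*(3 + √6) = -1141*(3 + √6)/390 = -1141/130 - 1141*√6/390 ≈ -15.943)
-j = -(-1141/130 - 1141*√6/390) = 1141/130 + 1141*√6/390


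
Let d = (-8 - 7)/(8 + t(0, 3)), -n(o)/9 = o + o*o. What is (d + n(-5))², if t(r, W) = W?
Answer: 3980025/121 ≈ 32893.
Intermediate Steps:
n(o) = -9*o - 9*o² (n(o) = -9*(o + o*o) = -9*(o + o²) = -9*o - 9*o²)
d = -15/11 (d = (-8 - 7)/(8 + 3) = -15/11 ≈ -1.3636)
(d + n(-5))² = (-15/11 - 9*(-5)*(1 - 5))² = (-15/11 - 9*(-5)*(-4))² = (-15/11 - 180)² = (-1995/11)² = 3980025/121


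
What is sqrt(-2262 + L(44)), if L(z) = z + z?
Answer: I*sqrt(2174) ≈ 46.626*I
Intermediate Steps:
L(z) = 2*z
sqrt(-2262 + L(44)) = sqrt(-2262 + 2*44) = sqrt(-2262 + 88) = sqrt(-2174) = I*sqrt(2174)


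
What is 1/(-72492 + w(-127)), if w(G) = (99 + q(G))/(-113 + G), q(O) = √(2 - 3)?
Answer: -2087781480/151348316258021 + 120*I/151348316258021 ≈ -1.3795e-5 + 7.9287e-13*I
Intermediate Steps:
q(O) = I (q(O) = √(-1) = I)
w(G) = (99 + I)/(-113 + G)
1/(-72492 + w(-127)) = 1/(-72492 + (99 + I)/(-113 - 127)) = 1/(-72492 + (99 + I)/(-240)) = 1/(-72492 - (99 + I)/240) = 1/(-72492 + (-33/80 - I/240)) = 1/(-5799393/80 - I/240) = 28800*(-5799393/80 + I/240)/151348316258021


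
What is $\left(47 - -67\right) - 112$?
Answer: $2$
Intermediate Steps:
$\left(47 - -67\right) - 112 = \left(47 + 67\right) - 112 = 114 - 112 = 2$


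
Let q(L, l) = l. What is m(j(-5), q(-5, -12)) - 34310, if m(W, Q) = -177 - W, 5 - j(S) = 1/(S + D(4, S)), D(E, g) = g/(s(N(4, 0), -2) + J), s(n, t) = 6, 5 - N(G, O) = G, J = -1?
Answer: -206953/6 ≈ -34492.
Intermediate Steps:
N(G, O) = 5 - G
D(E, g) = g/5 (D(E, g) = g/(6 - 1) = g/5)
j(S) = 5 - 5/(6*S) (j(S) = 5 - 1/(S + S/5) = 5 - 1/(6*S/5) = 5 - 5/(6*S))
m(j(-5), q(-5, -12)) - 34310 = (-177 - (5 - ⅚/(-5))) - 34310 = (-177 - (5 - ⅚*(-⅕))) - 34310 = (-177 - (5 + ⅙)) - 34310 = (-177 - 1*31/6) - 34310 = (-177 - 31/6) - 34310 = -1093/6 - 34310 = -206953/6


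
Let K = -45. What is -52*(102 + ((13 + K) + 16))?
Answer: -4472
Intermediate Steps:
-52*(102 + ((13 + K) + 16)) = -52*(102 + ((13 - 45) + 16)) = -52*(102 + (-32 + 16)) = -52*(102 - 16) = -52*86 = -4472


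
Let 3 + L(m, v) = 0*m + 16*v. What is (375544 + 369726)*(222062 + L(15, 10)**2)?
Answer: 183866306970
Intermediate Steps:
L(m, v) = -3 + 16*v (L(m, v) = -3 + (0*m + 16*v) = -3 + (0 + 16*v) = -3 + 16*v)
(375544 + 369726)*(222062 + L(15, 10)**2) = (375544 + 369726)*(222062 + (-3 + 16*10)**2) = 745270*(222062 + (-3 + 160)**2) = 745270*(222062 + 157**2) = 745270*(222062 + 24649) = 745270*246711 = 183866306970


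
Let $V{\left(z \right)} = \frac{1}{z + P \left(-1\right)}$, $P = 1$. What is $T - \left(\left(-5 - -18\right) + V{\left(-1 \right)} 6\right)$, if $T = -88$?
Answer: $-98$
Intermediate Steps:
$V{\left(z \right)} = \frac{1}{-1 + z}$ ($V{\left(z \right)} = \frac{1}{z + 1 \left(-1\right)} = \frac{1}{z - 1} = \frac{1}{-1 + z}$)
$T - \left(\left(-5 - -18\right) + V{\left(-1 \right)} 6\right) = -88 - \left(\left(-5 - -18\right) + \frac{1}{-1 - 1} \cdot 6\right) = -88 - \left(\left(-5 + 18\right) + \frac{1}{-2} \cdot 6\right) = -88 - \left(13 - 3\right) = -88 - 10 = -98$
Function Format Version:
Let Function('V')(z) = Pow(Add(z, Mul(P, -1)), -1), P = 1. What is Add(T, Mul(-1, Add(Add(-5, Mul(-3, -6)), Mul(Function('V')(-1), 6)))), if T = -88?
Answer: -98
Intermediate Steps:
Function('V')(z) = Pow(Add(-1, z), -1) (Function('V')(z) = Pow(Add(z, Mul(1, -1)), -1) = Pow(Add(z, -1), -1) = Pow(Add(-1, z), -1))
Add(T, Mul(-1, Add(Add(-5, Mul(-3, -6)), Mul(Function('V')(-1), 6)))) = Add(-88, Mul(-1, Add(Add(-5, Mul(-3, -6)), Mul(Pow(Add(-1, -1), -1), 6)))) = Add(-88, Mul(-1, Add(Add(-5, 18), Mul(Pow(-2, -1), 6)))) = Add(-88, Mul(-1, Add(13, Mul(Rational(-1, 2), 6)))) = Add(-88, Mul(-1, Add(13, -3))) = Add(-88, Mul(-1, 10)) = Add(-88, -10) = -98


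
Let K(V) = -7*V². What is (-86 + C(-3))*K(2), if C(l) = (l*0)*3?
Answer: 2408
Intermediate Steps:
C(l) = 0 (C(l) = 0*3 = 0)
(-86 + C(-3))*K(2) = (-86 + 0)*(-7*2²) = -(-602)*4 = -86*(-28) = 2408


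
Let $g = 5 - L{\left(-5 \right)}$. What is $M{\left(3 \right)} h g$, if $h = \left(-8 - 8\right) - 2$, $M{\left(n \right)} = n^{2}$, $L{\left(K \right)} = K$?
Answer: $-1620$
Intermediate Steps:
$h = -18$ ($h = -16 - 2 = -18$)
$g = 10$ ($g = 5 - -5 = 5 + 5 = 10$)
$M{\left(3 \right)} h g = 3^{2} \left(-18\right) 10 = 9 \left(-18\right) 10 = \left(-162\right) 10 = -1620$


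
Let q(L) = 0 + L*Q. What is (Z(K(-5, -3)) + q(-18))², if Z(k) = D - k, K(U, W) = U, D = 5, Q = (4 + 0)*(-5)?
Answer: 136900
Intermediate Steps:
Q = -20 (Q = 4*(-5) = -20)
Z(k) = 5 - k
q(L) = -20*L (q(L) = 0 + L*(-20) = 0 - 20*L = -20*L)
(Z(K(-5, -3)) + q(-18))² = ((5 - 1*(-5)) - 20*(-18))² = ((5 + 5) + 360)² = (10 + 360)² = 370² = 136900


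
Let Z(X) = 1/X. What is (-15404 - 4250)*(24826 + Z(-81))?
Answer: -39522326870/81 ≈ -4.8793e+8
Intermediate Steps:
(-15404 - 4250)*(24826 + Z(-81)) = (-15404 - 4250)*(24826 + 1/(-81)) = -19654*(24826 - 1/81) = -19654*2010905/81 = -39522326870/81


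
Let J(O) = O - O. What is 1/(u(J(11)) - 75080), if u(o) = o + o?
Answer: -1/75080 ≈ -1.3319e-5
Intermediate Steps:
J(O) = 0
u(o) = 2*o
1/(u(J(11)) - 75080) = 1/(2*0 - 75080) = 1/(0 - 75080) = 1/(-75080) = -1/75080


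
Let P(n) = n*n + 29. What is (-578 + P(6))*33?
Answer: -16929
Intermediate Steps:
P(n) = 29 + n² (P(n) = n² + 29 = 29 + n²)
(-578 + P(6))*33 = (-578 + (29 + 6²))*33 = (-578 + (29 + 36))*33 = (-578 + 65)*33 = -513*33 = -16929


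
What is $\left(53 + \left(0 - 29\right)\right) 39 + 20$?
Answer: $956$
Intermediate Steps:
$\left(53 + \left(0 - 29\right)\right) 39 + 20 = \left(53 - 29\right) 39 + 20 = 24 \cdot 39 + 20 = 936 + 20 = 956$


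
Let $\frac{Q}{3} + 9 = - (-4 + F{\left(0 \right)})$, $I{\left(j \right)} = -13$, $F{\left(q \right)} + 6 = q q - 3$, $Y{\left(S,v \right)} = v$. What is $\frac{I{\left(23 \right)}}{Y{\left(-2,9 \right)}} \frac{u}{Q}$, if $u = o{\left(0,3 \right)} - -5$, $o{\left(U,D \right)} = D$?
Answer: $- \frac{26}{27} \approx -0.96296$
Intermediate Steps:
$F{\left(q \right)} = -9 + q^{2}$ ($F{\left(q \right)} = -6 + \left(q q - 3\right) = -6 + \left(q^{2} - 3\right) = -6 + \left(-3 + q^{2}\right) = -9 + q^{2}$)
$Q = 12$ ($Q = -27 + 3 \left(- (-4 - \left(9 - 0^{2}\right))\right) = -27 + 3 \left(- (-4 + \left(-9 + 0\right))\right) = -27 + 3 \left(- (-4 - 9)\right) = -27 + 3 \left(\left(-1\right) \left(-13\right)\right) = -27 + 3 \cdot 13 = -27 + 39 = 12$)
$u = 8$ ($u = 3 - -5 = 3 + 5 = 8$)
$\frac{I{\left(23 \right)}}{Y{\left(-2,9 \right)}} \frac{u}{Q} = - \frac{13}{9} \cdot \frac{8}{12} = \left(-13\right) \frac{1}{9} \cdot 8 \cdot \frac{1}{12} = \left(- \frac{13}{9}\right) \frac{2}{3} = - \frac{26}{27}$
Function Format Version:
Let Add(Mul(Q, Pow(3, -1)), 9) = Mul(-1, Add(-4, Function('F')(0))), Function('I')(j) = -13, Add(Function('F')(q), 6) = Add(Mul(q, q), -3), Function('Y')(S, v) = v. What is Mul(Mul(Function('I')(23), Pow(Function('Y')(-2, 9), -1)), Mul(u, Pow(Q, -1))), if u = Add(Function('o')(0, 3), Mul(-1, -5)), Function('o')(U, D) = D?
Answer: Rational(-26, 27) ≈ -0.96296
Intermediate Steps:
Function('F')(q) = Add(-9, Pow(q, 2)) (Function('F')(q) = Add(-6, Add(Mul(q, q), -3)) = Add(-6, Add(Pow(q, 2), -3)) = Add(-6, Add(-3, Pow(q, 2))) = Add(-9, Pow(q, 2)))
Q = 12 (Q = Add(-27, Mul(3, Mul(-1, Add(-4, Add(-9, Pow(0, 2)))))) = Add(-27, Mul(3, Mul(-1, Add(-4, Add(-9, 0))))) = Add(-27, Mul(3, Mul(-1, Add(-4, -9)))) = Add(-27, Mul(3, Mul(-1, -13))) = Add(-27, Mul(3, 13)) = Add(-27, 39) = 12)
u = 8 (u = Add(3, Mul(-1, -5)) = Add(3, 5) = 8)
Mul(Mul(Function('I')(23), Pow(Function('Y')(-2, 9), -1)), Mul(u, Pow(Q, -1))) = Mul(Mul(-13, Pow(9, -1)), Mul(8, Pow(12, -1))) = Mul(Mul(-13, Rational(1, 9)), Mul(8, Rational(1, 12))) = Mul(Rational(-13, 9), Rational(2, 3)) = Rational(-26, 27)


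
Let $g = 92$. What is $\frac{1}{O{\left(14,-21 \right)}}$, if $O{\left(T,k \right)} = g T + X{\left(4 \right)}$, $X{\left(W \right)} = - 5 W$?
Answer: $\frac{1}{1268} \approx 0.00078864$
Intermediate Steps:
$O{\left(T,k \right)} = -20 + 92 T$ ($O{\left(T,k \right)} = 92 T - 20 = -20 + 92 T$)
$\frac{1}{O{\left(14,-21 \right)}} = \frac{1}{-20 + 92 \cdot 14} = \frac{1}{-20 + 1288} = \frac{1}{1268}$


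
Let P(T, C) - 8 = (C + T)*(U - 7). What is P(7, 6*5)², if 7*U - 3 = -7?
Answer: 3629025/49 ≈ 74062.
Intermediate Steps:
U = -4/7 (U = 3/7 + (⅐)*(-7) = 3/7 - 1 = -4/7 ≈ -0.57143)
P(T, C) = 8 - 53*C/7 - 53*T/7 (P(T, C) = 8 + (C + T)*(-4/7 - 7) = 8 + (C + T)*(-53/7) = 8 + (-53*C/7 - 53*T/7) = 8 - 53*C/7 - 53*T/7)
P(7, 6*5)² = (8 - 318*5/7 - 53/7*7)² = (8 - 53/7*30 - 53)² = (8 - 1590/7 - 53)² = (-1905/7)² = 3629025/49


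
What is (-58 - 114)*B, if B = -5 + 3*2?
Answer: -172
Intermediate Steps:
B = 1 (B = -5 + 6 = 1)
(-58 - 114)*B = (-58 - 114)*1 = -172*1 = -172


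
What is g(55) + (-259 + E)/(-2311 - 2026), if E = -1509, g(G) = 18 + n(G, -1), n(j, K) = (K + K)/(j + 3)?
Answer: 2310849/125773 ≈ 18.373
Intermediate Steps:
n(j, K) = 2*K/(3 + j) (n(j, K) = (2*K)/(3 + j) = 2*K/(3 + j))
g(G) = 18 - 2/(3 + G) (g(G) = 18 + 2*(-1)/(3 + G) = 18 - 2/(3 + G))
g(55) + (-259 + E)/(-2311 - 2026) = 2*(26 + 9*55)/(3 + 55) + (-259 - 1509)/(-2311 - 2026) = 2*(26 + 495)/58 - 1768/(-4337) = 2*(1/58)*521 - 1768*(-1/4337) = 521/29 + 1768/4337 = 2310849/125773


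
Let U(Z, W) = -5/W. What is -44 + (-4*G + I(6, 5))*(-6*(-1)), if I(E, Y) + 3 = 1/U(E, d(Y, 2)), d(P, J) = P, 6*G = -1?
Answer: -64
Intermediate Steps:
G = -⅙ (G = (⅙)*(-1) = -⅙ ≈ -0.16667)
I(E, Y) = -3 - Y/5 (I(E, Y) = -3 + 1/(-5/Y) = -3 - Y/5)
-44 + (-4*G + I(6, 5))*(-6*(-1)) = -44 + (-4*(-⅙) + (-3 - ⅕*5))*(-6*(-1)) = -44 + (⅔ + (-3 - 1))*6 = -44 + (⅔ - 4)*6 = -44 - 10/3*6 = -44 - 20 = -64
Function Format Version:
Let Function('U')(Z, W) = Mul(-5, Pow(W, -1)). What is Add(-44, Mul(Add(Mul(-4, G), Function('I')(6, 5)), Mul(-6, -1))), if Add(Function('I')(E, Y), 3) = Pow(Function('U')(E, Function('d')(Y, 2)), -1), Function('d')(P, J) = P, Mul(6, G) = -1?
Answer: -64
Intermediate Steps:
G = Rational(-1, 6) (G = Mul(Rational(1, 6), -1) = Rational(-1, 6) ≈ -0.16667)
Function('I')(E, Y) = Add(-3, Mul(Rational(-1, 5), Y)) (Function('I')(E, Y) = Add(-3, Pow(Mul(-5, Pow(Y, -1)), -1)) = Add(-3, Mul(Rational(-1, 5), Y)))
Add(-44, Mul(Add(Mul(-4, G), Function('I')(6, 5)), Mul(-6, -1))) = Add(-44, Mul(Add(Mul(-4, Rational(-1, 6)), Add(-3, Mul(Rational(-1, 5), 5))), Mul(-6, -1))) = Add(-44, Mul(Add(Rational(2, 3), Add(-3, -1)), 6)) = Add(-44, Mul(Add(Rational(2, 3), -4), 6)) = Add(-44, Mul(Rational(-10, 3), 6)) = Add(-44, -20) = -64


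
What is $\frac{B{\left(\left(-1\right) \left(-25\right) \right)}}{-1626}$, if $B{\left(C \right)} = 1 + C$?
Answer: $- \frac{13}{813} \approx -0.01599$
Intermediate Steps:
$\frac{B{\left(\left(-1\right) \left(-25\right) \right)}}{-1626} = \frac{1 - -25}{-1626} = \left(1 + 25\right) \left(- \frac{1}{1626}\right) = 26 \left(- \frac{1}{1626}\right) = - \frac{13}{813}$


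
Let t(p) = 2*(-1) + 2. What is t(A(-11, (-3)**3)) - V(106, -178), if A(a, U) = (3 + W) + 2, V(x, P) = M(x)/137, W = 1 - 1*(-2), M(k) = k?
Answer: -106/137 ≈ -0.77372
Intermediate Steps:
W = 3 (W = 1 + 2 = 3)
V(x, P) = x/137
A(a, U) = 8 (A(a, U) = (3 + 3) + 2 = 6 + 2 = 8)
t(p) = 0 (t(p) = -2 + 2 = 0)
t(A(-11, (-3)**3)) - V(106, -178) = 0 - 106/137 = -106/137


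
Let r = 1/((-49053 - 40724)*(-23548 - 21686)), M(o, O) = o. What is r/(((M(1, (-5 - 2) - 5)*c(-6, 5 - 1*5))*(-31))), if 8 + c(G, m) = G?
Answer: 1/1762462203012 ≈ 5.6739e-13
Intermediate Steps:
c(G, m) = -8 + G
r = 1/4060972818 (r = 1/(-89777*(-45234)) = 1/4060972818 ≈ 2.4625e-10)
r/(((M(1, (-5 - 2) - 5)*c(-6, 5 - 1*5))*(-31))) = 1/(4060972818*(((1*(-8 - 6))*(-31)))) = 1/(4060972818*(((1*(-14))*(-31)))) = 1/(4060972818*((-14*(-31)))) = (1/4060972818)/434 = (1/4060972818)*(1/434) = 1/1762462203012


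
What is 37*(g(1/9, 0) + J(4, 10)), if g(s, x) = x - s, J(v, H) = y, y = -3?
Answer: -1036/9 ≈ -115.11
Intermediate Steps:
J(v, H) = -3
37*(g(1/9, 0) + J(4, 10)) = 37*((0 - 1/9) - 3) = 37*((0 - 1*⅑) - 3) = 37*((0 - ⅑) - 3) = 37*(-⅑ - 3) = 37*(-28/9) = -1036/9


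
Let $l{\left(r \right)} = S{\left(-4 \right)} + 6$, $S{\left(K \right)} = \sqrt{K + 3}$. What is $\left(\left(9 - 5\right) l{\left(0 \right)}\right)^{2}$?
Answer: $560 + 192 i \approx 560.0 + 192.0 i$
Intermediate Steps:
$S{\left(K \right)} = \sqrt{3 + K}$
$l{\left(r \right)} = 6 + i$ ($l{\left(r \right)} = \sqrt{3 - 4} + 6 = \sqrt{-1} + 6 = i + 6 = 6 + i$)
$\left(\left(9 - 5\right) l{\left(0 \right)}\right)^{2} = \left(\left(9 - 5\right) \left(6 + i\right)\right)^{2} = \left(4 \left(6 + i\right)\right)^{2} = \left(24 + 4 i\right)^{2}$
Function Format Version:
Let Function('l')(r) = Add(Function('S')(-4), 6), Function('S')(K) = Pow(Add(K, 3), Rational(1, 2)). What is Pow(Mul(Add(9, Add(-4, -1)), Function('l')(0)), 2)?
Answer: Add(560, Mul(192, I)) ≈ Add(560.00, Mul(192.00, I))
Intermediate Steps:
Function('S')(K) = Pow(Add(3, K), Rational(1, 2))
Function('l')(r) = Add(6, I) (Function('l')(r) = Add(Pow(Add(3, -4), Rational(1, 2)), 6) = Add(Pow(-1, Rational(1, 2)), 6) = Add(I, 6) = Add(6, I))
Pow(Mul(Add(9, Add(-4, -1)), Function('l')(0)), 2) = Pow(Mul(Add(9, Add(-4, -1)), Add(6, I)), 2) = Pow(Mul(Add(9, -5), Add(6, I)), 2) = Pow(Mul(4, Add(6, I)), 2) = Pow(Add(24, Mul(4, I)), 2)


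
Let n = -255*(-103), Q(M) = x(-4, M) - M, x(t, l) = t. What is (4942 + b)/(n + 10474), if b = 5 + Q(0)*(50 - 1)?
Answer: 4751/36739 ≈ 0.12932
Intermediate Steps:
Q(M) = -4 - M
n = 26265
b = -191 (b = 5 + (-4 - 1*0)*(50 - 1) = 5 + (-4 + 0)*49 = 5 - 4*49 = 5 - 196 = -191)
(4942 + b)/(n + 10474) = (4942 - 191)/(26265 + 10474) = 4751/36739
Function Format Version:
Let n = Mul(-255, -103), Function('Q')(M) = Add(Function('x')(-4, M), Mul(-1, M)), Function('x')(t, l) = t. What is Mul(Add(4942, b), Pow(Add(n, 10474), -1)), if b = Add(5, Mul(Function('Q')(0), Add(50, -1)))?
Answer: Rational(4751, 36739) ≈ 0.12932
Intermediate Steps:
Function('Q')(M) = Add(-4, Mul(-1, M))
n = 26265
b = -191 (b = Add(5, Mul(Add(-4, Mul(-1, 0)), Add(50, -1))) = Add(5, Mul(Add(-4, 0), 49)) = Add(5, Mul(-4, 49)) = Add(5, -196) = -191)
Mul(Add(4942, b), Pow(Add(n, 10474), -1)) = Mul(Add(4942, -191), Pow(Add(26265, 10474), -1)) = Mul(4751, Pow(36739, -1)) = Mul(4751, Rational(1, 36739)) = Rational(4751, 36739)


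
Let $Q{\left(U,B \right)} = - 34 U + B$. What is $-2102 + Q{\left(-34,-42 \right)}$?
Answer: $-988$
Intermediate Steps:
$Q{\left(U,B \right)} = B - 34 U$
$-2102 + Q{\left(-34,-42 \right)} = -2102 - -1114 = -2102 + \left(-42 + 1156\right) = -2102 + 1114 = -988$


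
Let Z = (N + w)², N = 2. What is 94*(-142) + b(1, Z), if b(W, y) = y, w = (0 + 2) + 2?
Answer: -13312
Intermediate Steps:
w = 4 (w = 2 + 2 = 4)
Z = 36 (Z = (2 + 4)² = 6² = 36)
94*(-142) + b(1, Z) = 94*(-142) + 36 = -13348 + 36 = -13312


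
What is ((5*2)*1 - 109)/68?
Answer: -99/68 ≈ -1.4559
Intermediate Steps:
((5*2)*1 - 109)/68 = (10*1 - 109)/68 = (10 - 109)/68 = (1/68)*(-99) = -99/68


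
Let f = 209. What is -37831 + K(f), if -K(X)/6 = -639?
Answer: -33997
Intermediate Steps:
K(X) = 3834 (K(X) = -6*(-639) = 3834)
-37831 + K(f) = -37831 + 3834 = -33997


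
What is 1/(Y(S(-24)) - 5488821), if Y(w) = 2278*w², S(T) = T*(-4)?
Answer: 1/15505227 ≈ 6.4494e-8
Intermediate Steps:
S(T) = -4*T
1/(Y(S(-24)) - 5488821) = 1/(2278*(-4*(-24))² - 5488821) = 1/(2278*96² - 5488821) = 1/(2278*9216 - 5488821) = 1/(20994048 - 5488821) = 1/15505227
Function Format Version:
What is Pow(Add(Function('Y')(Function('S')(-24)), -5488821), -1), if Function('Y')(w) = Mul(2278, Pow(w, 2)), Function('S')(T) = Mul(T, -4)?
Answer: Rational(1, 15505227) ≈ 6.4494e-8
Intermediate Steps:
Function('S')(T) = Mul(-4, T)
Pow(Add(Function('Y')(Function('S')(-24)), -5488821), -1) = Pow(Add(Mul(2278, Pow(Mul(-4, -24), 2)), -5488821), -1) = Pow(Add(Mul(2278, Pow(96, 2)), -5488821), -1) = Pow(Add(Mul(2278, 9216), -5488821), -1) = Pow(Add(20994048, -5488821), -1) = Pow(15505227, -1) = Rational(1, 15505227)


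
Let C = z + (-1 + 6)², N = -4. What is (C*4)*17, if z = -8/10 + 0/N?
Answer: 8228/5 ≈ 1645.6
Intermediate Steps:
z = -⅘ (z = -8/10 + 0/(-4) = -8*⅒ + 0*(-¼) = -⅘ + 0 = -⅘ ≈ -0.80000)
C = 121/5 (C = -⅘ + (-1 + 6)² = -⅘ + 5² = -⅘ + 25 = 121/5 ≈ 24.200)
(C*4)*17 = ((121/5)*4)*17 = (484/5)*17 = 8228/5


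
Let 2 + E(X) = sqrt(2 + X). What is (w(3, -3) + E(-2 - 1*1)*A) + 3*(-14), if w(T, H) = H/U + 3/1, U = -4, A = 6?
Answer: -201/4 + 6*I ≈ -50.25 + 6.0*I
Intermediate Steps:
E(X) = -2 + sqrt(2 + X)
w(T, H) = 3 - H/4 (w(T, H) = H/(-4) + 3/1 = H*(-1/4) + 3*1 = -H/4 + 3 = 3 - H/4)
(w(3, -3) + E(-2 - 1*1)*A) + 3*(-14) = ((3 - 1/4*(-3)) + (-2 + sqrt(2 + (-2 - 1*1)))*6) + 3*(-14) = ((3 + 3/4) + (-2 + sqrt(2 + (-2 - 1)))*6) - 42 = (15/4 + (-2 + sqrt(2 - 3))*6) - 42 = (15/4 + (-2 + sqrt(-1))*6) - 42 = (15/4 + (-2 + I)*6) - 42 = (15/4 + (-12 + 6*I)) - 42 = (-33/4 + 6*I) - 42 = -201/4 + 6*I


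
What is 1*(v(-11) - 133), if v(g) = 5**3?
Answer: -8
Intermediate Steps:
v(g) = 125
1*(v(-11) - 133) = 1*(125 - 133) = 1*(-8) = -8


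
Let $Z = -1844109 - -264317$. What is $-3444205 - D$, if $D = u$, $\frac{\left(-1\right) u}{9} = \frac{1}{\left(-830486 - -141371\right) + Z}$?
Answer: $- \frac{7814580833944}{2268907} \approx -3.4442 \cdot 10^{6}$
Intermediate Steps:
$Z = -1579792$ ($Z = -1844109 + 264317 = -1579792$)
$u = \frac{9}{2268907}$ ($u = - \frac{9}{\left(-830486 - -141371\right) - 1579792} = - \frac{9}{\left(-830486 + 141371\right) - 1579792} = - \frac{9}{-689115 - 1579792} = - \frac{9}{-2268907} = \left(-9\right) \left(- \frac{1}{2268907}\right) = \frac{9}{2268907} \approx 3.9667 \cdot 10^{-6}$)
$D = \frac{9}{2268907} \approx 3.9667 \cdot 10^{-6}$
$-3444205 - D = -3444205 - \frac{9}{2268907} = - \frac{7814580833944}{2268907}$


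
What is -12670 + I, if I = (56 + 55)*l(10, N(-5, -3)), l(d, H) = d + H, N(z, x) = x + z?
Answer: -12448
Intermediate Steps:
l(d, H) = H + d
I = 222 (I = (56 + 55)*((-3 - 5) + 10) = 111*(-8 + 10) = 111*2 = 222)
-12670 + I = -12670 + 222 = -12448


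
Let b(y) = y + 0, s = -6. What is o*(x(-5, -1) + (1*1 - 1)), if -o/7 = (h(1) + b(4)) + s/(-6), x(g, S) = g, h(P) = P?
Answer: 210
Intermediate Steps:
b(y) = y
o = -42 (o = -7*((1 + 4) - 6/(-6)) = -7*(5 - 6*(-1/6)) = -7*(5 + 1) = -7*6 = -42)
o*(x(-5, -1) + (1*1 - 1)) = -42*(-5 + (1*1 - 1)) = -42*(-5 + (1 - 1)) = -42*(-5 + 0) = -42*(-5) = 210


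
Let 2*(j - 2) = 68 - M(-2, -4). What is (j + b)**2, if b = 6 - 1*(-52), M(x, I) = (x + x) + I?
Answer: 9604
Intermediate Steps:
M(x, I) = I + 2*x (M(x, I) = 2*x + I = I + 2*x)
b = 58 (b = 6 + 52 = 58)
j = 40 (j = 2 + (68 - (-4 + 2*(-2)))/2 = 2 + (68 - (-4 - 4))/2 = 2 + (68 - 1*(-8))/2 = 2 + (68 + 8)/2 = 2 + (1/2)*76 = 2 + 38 = 40)
(j + b)**2 = (40 + 58)**2 = 98**2 = 9604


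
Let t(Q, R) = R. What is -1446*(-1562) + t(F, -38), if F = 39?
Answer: 2258614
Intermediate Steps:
-1446*(-1562) + t(F, -38) = -1446*(-1562) - 38 = 2258652 - 38 = 2258614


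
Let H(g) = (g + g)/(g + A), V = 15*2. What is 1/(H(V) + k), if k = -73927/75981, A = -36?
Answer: -75981/833737 ≈ -0.091133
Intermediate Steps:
V = 30
k = -73927/75981 (k = -73927*1/75981 = -73927/75981 ≈ -0.97297)
H(g) = 2*g/(-36 + g) (H(g) = (g + g)/(g - 36) = (2*g)/(-36 + g) = 2*g/(-36 + g))
1/(H(V) + k) = 1/(2*30/(-36 + 30) - 73927/75981) = 1/(2*30/(-6) - 73927/75981) = 1/(2*30*(-⅙) - 73927/75981) = 1/(-10 - 73927/75981) = 1/(-833737/75981) = -75981/833737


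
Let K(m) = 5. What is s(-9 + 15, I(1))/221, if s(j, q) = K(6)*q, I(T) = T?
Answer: 5/221 ≈ 0.022624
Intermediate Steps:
s(j, q) = 5*q
s(-9 + 15, I(1))/221 = (5*1)/221 = 5*(1/221) = 5/221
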